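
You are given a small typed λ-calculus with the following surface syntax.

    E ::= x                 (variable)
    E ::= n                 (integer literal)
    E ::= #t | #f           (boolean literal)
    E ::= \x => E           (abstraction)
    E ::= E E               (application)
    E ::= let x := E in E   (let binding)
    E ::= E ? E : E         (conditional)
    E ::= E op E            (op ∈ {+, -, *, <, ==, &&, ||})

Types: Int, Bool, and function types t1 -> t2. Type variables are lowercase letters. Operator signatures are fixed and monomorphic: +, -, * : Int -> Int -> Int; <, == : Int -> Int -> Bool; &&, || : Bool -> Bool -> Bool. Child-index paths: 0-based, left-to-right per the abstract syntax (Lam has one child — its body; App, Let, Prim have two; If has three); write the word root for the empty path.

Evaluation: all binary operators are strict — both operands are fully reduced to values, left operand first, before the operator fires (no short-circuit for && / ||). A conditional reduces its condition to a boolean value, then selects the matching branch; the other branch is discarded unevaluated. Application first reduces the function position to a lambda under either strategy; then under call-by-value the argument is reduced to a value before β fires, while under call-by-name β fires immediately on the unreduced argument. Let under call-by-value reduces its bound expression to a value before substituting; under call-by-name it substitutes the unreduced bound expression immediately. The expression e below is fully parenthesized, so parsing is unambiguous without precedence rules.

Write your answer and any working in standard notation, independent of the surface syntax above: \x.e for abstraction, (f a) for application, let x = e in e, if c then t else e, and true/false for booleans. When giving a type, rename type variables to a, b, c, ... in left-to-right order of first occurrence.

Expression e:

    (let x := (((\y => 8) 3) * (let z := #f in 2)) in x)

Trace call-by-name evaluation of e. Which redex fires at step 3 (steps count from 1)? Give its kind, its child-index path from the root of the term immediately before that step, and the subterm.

Answer: let at 1 : (let z = false in 2)

Working:
step 0: (let x = (((\y.8) 3) * (let z = false in 2)) in x)
step 1: [let@root] (((\y.8) 3) * (let z = false in 2))
step 2: [beta@0] (8 * (let z = false in 2))
step 3: [let@1] (8 * 2)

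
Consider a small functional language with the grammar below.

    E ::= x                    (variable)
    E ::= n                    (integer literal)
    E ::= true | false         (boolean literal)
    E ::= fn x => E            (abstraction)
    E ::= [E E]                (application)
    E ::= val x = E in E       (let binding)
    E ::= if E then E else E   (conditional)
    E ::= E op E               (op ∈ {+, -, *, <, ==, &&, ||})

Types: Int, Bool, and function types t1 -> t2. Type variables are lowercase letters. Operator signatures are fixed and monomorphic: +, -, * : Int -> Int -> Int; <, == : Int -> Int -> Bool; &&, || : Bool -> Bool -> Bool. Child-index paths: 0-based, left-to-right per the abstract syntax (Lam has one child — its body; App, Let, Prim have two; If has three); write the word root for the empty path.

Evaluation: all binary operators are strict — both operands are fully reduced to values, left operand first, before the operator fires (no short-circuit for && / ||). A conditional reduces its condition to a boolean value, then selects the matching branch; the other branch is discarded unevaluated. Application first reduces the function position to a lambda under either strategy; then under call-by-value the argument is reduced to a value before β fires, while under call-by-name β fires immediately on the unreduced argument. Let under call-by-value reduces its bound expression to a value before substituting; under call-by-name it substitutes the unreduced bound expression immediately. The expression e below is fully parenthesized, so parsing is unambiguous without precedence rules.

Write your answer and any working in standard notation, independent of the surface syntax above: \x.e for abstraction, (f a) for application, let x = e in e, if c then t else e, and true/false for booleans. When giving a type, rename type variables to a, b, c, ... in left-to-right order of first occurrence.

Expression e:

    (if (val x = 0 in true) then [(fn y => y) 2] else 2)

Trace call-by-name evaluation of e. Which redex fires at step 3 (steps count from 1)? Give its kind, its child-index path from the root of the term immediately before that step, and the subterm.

Working:
step 0: (if (let x = 0 in true) then ((\y.y) 2) else 2)
step 1: [let@0] (if true then ((\y.y) 2) else 2)
step 2: [if@root] ((\y.y) 2)
step 3: [beta@root] 2

Answer: beta at root : ((\y.y) 2)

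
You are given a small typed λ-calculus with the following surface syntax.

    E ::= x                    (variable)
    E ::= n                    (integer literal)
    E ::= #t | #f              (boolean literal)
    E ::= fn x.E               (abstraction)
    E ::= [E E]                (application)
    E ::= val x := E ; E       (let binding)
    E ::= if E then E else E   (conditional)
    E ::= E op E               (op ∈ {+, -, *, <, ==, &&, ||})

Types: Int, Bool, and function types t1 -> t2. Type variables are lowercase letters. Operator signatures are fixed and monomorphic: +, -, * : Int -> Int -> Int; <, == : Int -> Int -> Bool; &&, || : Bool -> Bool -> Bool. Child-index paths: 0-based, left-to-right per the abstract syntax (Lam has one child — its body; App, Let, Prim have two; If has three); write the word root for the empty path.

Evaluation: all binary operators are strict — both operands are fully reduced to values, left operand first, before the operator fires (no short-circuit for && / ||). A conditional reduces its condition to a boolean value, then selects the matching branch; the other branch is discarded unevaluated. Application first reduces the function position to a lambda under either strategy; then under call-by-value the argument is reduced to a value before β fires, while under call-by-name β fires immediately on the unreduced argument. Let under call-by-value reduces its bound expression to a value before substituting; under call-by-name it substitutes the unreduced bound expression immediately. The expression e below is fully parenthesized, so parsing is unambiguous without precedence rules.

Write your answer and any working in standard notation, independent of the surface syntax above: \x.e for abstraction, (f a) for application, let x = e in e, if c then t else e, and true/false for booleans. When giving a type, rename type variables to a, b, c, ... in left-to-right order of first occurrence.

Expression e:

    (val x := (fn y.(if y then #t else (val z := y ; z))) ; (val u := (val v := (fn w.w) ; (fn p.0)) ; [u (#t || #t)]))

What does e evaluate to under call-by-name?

Answer: 0

Working:
step 0: (let x = (\y.(if y then true else (let z = y in z))) in (let u = (let v = (\w.w) in (\p.0)) in (u (true || true))))
step 1: [let@root] (let u = (let v = (\w.w) in (\p.0)) in (u (true || true)))
step 2: [let@root] ((let v = (\w.w) in (\p.0)) (true || true))
step 3: [let@0] ((\p.0) (true || true))
step 4: [beta@root] 0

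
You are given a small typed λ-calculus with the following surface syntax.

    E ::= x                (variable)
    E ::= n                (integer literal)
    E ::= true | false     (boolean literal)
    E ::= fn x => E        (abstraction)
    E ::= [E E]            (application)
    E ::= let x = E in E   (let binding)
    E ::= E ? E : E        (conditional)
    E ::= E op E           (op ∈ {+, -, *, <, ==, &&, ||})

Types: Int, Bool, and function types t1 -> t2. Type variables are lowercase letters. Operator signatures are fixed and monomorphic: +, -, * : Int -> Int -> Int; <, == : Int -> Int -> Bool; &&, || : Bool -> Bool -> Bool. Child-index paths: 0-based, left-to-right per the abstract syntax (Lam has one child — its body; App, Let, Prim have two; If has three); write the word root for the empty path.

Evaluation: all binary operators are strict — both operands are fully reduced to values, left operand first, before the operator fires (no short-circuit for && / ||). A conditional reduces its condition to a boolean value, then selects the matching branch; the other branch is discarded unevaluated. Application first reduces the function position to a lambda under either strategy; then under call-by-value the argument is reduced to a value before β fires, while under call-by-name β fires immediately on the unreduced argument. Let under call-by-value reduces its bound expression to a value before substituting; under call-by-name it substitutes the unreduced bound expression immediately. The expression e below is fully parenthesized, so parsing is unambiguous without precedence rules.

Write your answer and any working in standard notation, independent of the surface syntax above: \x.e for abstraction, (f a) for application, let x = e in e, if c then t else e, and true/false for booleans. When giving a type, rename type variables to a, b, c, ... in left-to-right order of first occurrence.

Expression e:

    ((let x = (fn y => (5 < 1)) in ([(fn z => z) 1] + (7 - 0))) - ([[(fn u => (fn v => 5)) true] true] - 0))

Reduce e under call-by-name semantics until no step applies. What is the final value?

Answer: 3

Derivation:
step 0: ((let x = (\y.(5 < 1)) in (((\z.z) 1) + (7 - 0))) - ((((\u.(\v.5)) true) true) - 0))
step 1: [let@0] ((((\z.z) 1) + (7 - 0)) - ((((\u.(\v.5)) true) true) - 0))
step 2: [beta@0.0] ((1 + (7 - 0)) - ((((\u.(\v.5)) true) true) - 0))
step 3: [delta@0.1] ((1 + 7) - ((((\u.(\v.5)) true) true) - 0))
step 4: [delta@0] (8 - ((((\u.(\v.5)) true) true) - 0))
step 5: [beta@1.0.0] (8 - (((\v.5) true) - 0))
step 6: [beta@1.0] (8 - (5 - 0))
step 7: [delta@1] (8 - 5)
step 8: [delta@root] 3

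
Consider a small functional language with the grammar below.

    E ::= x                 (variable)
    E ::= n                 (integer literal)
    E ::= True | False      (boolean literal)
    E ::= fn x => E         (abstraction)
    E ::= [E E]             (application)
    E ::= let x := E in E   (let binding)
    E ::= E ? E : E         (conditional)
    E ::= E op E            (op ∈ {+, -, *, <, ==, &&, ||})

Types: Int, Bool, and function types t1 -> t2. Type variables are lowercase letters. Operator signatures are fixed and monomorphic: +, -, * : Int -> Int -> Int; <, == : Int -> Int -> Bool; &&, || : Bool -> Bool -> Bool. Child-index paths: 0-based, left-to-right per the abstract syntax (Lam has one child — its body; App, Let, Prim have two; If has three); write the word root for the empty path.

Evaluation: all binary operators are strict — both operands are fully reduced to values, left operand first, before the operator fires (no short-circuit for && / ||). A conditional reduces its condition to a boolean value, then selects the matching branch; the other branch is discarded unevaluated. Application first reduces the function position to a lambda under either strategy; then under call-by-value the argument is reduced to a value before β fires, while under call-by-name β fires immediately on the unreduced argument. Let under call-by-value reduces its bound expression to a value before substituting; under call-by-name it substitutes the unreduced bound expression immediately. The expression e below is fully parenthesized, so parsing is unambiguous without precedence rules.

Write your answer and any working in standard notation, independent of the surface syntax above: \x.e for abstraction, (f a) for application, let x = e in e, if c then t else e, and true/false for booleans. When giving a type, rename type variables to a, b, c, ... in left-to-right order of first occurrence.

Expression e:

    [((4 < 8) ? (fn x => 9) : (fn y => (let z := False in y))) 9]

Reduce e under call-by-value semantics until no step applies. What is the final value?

Trace:
step 0: ((if (4 < 8) then (\x.9) else (\y.(let z = false in y))) 9)
step 1: [delta@0.0] ((if true then (\x.9) else (\y.(let z = false in y))) 9)
step 2: [if@0] ((\x.9) 9)
step 3: [beta@root] 9

Answer: 9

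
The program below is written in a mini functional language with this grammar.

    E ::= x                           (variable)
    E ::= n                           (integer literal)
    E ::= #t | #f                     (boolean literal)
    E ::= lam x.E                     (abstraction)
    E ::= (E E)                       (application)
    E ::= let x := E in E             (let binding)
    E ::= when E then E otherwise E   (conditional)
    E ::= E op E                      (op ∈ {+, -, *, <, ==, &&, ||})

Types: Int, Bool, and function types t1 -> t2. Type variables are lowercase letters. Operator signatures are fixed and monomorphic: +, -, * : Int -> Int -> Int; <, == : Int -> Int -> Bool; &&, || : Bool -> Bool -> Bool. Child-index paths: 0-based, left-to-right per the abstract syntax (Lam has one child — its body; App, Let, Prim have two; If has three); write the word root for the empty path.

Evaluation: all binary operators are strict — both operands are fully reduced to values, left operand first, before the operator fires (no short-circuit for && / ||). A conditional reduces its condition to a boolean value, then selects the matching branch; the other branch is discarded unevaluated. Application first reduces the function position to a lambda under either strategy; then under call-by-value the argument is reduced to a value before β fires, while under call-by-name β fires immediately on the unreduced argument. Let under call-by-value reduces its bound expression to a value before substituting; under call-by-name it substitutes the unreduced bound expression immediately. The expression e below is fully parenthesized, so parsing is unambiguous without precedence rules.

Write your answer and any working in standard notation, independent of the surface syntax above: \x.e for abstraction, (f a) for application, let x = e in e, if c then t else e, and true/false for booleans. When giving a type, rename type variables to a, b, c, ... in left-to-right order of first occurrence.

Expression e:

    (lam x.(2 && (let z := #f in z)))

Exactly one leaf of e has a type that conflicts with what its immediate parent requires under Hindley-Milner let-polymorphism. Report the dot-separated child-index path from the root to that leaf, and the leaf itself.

Answer: 0.0 : 2

Trace:
  unify Int ~ Bool
  FAIL: mismatch Int ~ Bool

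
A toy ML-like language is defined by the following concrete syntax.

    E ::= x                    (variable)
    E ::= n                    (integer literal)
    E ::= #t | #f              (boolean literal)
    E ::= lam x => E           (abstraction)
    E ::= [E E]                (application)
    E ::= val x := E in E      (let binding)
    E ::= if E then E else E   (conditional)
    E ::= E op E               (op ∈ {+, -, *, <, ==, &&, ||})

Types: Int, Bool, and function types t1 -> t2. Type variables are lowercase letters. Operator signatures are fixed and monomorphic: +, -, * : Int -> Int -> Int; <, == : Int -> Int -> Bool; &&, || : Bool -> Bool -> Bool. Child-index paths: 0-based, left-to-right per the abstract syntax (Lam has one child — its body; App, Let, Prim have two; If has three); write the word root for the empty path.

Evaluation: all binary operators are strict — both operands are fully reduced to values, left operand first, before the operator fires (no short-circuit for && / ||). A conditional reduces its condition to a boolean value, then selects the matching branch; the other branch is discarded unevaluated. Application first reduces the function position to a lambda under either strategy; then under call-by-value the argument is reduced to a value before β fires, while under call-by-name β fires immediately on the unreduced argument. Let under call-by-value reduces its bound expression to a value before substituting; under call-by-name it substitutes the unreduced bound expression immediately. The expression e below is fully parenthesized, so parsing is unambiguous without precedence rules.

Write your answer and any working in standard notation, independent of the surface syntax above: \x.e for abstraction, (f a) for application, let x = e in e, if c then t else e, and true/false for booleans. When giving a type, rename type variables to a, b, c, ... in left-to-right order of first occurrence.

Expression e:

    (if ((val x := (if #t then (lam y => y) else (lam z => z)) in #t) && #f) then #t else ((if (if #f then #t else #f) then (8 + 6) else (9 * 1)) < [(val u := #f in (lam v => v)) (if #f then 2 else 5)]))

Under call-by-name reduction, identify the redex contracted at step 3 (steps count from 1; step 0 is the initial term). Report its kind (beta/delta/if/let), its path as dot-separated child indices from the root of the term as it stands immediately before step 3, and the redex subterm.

Working:
step 0: (if ((let x = (if true then (\y.y) else (\z.z)) in true) && false) then true else ((if (if false then true else false) then (8 + 6) else (9 * 1)) < ((let u = false in (\v.v)) (if false then 2 else 5))))
step 1: [let@0.0] (if (true && false) then true else ((if (if false then true else false) then (8 + 6) else (9 * 1)) < ((let u = false in (\v.v)) (if false then 2 else 5))))
step 2: [delta@0] (if false then true else ((if (if false then true else false) then (8 + 6) else (9 * 1)) < ((let u = false in (\v.v)) (if false then 2 else 5))))
step 3: [if@root] ((if (if false then true else false) then (8 + 6) else (9 * 1)) < ((let u = false in (\v.v)) (if false then 2 else 5)))

Answer: if at root : (if false then true else ((if (if false then true else false) then (8 + 6) else (9 * 1)) < ((let u = false in (\v.v)) (if false then 2 else 5))))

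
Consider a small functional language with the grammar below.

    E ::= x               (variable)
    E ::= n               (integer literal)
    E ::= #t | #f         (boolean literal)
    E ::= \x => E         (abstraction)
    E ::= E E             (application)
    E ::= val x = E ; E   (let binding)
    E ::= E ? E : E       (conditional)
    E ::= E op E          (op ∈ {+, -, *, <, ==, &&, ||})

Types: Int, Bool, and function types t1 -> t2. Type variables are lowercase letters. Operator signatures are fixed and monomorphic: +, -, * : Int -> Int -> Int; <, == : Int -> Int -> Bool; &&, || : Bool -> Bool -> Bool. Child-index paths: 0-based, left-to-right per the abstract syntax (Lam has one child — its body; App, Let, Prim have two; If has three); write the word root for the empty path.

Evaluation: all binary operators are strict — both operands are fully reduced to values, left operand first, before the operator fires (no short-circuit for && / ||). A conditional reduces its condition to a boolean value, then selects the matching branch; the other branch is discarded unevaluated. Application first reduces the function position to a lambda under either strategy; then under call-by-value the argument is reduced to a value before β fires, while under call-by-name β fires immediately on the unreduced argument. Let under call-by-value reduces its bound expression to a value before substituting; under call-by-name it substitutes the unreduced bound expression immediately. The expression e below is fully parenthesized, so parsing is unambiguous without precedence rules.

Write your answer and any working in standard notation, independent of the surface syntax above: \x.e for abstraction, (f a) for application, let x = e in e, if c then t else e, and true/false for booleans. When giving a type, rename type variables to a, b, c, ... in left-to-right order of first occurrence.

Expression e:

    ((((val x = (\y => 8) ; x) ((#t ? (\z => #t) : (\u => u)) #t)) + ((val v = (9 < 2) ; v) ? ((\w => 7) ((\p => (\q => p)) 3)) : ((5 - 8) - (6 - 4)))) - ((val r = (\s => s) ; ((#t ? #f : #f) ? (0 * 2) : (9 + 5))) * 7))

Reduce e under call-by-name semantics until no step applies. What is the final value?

Answer: -95

Derivation:
step 0: ((((let x = (\y.8) in x) ((if true then (\z.true) else (\u.u)) true)) + (if (let v = (9 < 2) in v) then ((\w.7) ((\p.(\q.p)) 3)) else ((5 - 8) - (6 - 4)))) - ((let r = (\s.s) in (if (if true then false else false) then (0 * 2) else (9 + 5))) * 7))
step 1: [let@0.0.0] ((((\y.8) ((if true then (\z.true) else (\u.u)) true)) + (if (let v = (9 < 2) in v) then ((\w.7) ((\p.(\q.p)) 3)) else ((5 - 8) - (6 - 4)))) - ((let r = (\s.s) in (if (if true then false else false) then (0 * 2) else (9 + 5))) * 7))
step 2: [beta@0.0] ((8 + (if (let v = (9 < 2) in v) then ((\w.7) ((\p.(\q.p)) 3)) else ((5 - 8) - (6 - 4)))) - ((let r = (\s.s) in (if (if true then false else false) then (0 * 2) else (9 + 5))) * 7))
step 3: [let@0.1.0] ((8 + (if (9 < 2) then ((\w.7) ((\p.(\q.p)) 3)) else ((5 - 8) - (6 - 4)))) - ((let r = (\s.s) in (if (if true then false else false) then (0 * 2) else (9 + 5))) * 7))
step 4: [delta@0.1.0] ((8 + (if false then ((\w.7) ((\p.(\q.p)) 3)) else ((5 - 8) - (6 - 4)))) - ((let r = (\s.s) in (if (if true then false else false) then (0 * 2) else (9 + 5))) * 7))
step 5: [if@0.1] ((8 + ((5 - 8) - (6 - 4))) - ((let r = (\s.s) in (if (if true then false else false) then (0 * 2) else (9 + 5))) * 7))
step 6: [delta@0.1.0] ((8 + (-3 - (6 - 4))) - ((let r = (\s.s) in (if (if true then false else false) then (0 * 2) else (9 + 5))) * 7))
step 7: [delta@0.1.1] ((8 + (-3 - 2)) - ((let r = (\s.s) in (if (if true then false else false) then (0 * 2) else (9 + 5))) * 7))
step 8: [delta@0.1] ((8 + -5) - ((let r = (\s.s) in (if (if true then false else false) then (0 * 2) else (9 + 5))) * 7))
step 9: [delta@0] (3 - ((let r = (\s.s) in (if (if true then false else false) then (0 * 2) else (9 + 5))) * 7))
step 10: [let@1.0] (3 - ((if (if true then false else false) then (0 * 2) else (9 + 5)) * 7))
step 11: [if@1.0.0] (3 - ((if false then (0 * 2) else (9 + 5)) * 7))
step 12: [if@1.0] (3 - ((9 + 5) * 7))
step 13: [delta@1.0] (3 - (14 * 7))
step 14: [delta@1] (3 - 98)
step 15: [delta@root] -95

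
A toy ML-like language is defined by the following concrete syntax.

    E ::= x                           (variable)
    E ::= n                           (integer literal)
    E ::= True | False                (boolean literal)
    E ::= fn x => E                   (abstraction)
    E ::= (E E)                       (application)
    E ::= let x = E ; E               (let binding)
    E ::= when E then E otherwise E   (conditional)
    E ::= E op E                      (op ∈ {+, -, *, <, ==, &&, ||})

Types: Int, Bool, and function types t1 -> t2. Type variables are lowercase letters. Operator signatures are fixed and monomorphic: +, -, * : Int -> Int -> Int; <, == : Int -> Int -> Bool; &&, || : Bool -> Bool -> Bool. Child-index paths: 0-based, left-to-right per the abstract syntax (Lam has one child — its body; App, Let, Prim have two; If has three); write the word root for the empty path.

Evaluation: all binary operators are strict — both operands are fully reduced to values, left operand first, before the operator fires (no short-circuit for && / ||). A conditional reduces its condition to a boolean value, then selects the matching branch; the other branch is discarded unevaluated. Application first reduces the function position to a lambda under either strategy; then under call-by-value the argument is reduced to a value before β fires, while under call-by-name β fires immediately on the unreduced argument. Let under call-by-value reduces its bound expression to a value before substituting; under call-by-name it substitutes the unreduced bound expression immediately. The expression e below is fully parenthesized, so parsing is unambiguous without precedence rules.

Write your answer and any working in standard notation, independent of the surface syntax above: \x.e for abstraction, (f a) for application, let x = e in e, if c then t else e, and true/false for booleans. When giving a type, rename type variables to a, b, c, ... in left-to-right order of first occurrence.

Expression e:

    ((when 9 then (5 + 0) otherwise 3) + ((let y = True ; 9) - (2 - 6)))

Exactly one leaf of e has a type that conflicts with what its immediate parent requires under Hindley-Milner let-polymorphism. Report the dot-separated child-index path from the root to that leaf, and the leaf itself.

Answer: 0.0 : 9

Working:
  unify Int ~ Bool
  FAIL: mismatch Int ~ Bool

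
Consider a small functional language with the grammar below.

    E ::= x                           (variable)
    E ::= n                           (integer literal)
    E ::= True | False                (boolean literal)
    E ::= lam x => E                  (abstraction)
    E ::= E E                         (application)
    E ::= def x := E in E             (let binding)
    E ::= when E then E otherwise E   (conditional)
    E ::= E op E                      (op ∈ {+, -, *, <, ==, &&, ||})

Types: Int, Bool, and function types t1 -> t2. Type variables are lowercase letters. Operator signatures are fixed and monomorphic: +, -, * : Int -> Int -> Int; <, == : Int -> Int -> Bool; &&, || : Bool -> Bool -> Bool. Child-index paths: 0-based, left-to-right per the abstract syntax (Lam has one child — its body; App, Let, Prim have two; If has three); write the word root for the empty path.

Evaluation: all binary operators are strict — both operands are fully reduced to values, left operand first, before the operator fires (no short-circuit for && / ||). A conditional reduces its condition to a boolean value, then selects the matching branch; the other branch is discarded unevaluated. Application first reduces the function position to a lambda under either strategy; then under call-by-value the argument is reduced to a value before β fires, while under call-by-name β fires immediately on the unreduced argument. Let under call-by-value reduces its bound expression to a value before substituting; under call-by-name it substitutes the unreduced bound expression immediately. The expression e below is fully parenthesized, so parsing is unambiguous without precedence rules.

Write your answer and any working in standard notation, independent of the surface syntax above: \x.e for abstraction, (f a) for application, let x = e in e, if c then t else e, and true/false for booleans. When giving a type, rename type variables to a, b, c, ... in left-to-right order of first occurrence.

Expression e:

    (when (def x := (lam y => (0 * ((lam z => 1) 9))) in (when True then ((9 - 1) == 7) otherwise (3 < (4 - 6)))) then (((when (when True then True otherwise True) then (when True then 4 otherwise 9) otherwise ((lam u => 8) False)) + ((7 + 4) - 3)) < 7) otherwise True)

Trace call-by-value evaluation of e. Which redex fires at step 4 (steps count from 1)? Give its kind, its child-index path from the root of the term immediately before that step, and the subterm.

Answer: delta at 0 : (8 == 7)

Trace:
step 0: (if (let x = (\y.(0 * ((\z.1) 9))) in (if true then ((9 - 1) == 7) else (3 < (4 - 6)))) then (((if (if true then true else true) then (if true then 4 else 9) else ((\u.8) false)) + ((7 + 4) - 3)) < 7) else true)
step 1: [let@0] (if (if true then ((9 - 1) == 7) else (3 < (4 - 6))) then (((if (if true then true else true) then (if true then 4 else 9) else ((\u.8) false)) + ((7 + 4) - 3)) < 7) else true)
step 2: [if@0] (if ((9 - 1) == 7) then (((if (if true then true else true) then (if true then 4 else 9) else ((\u.8) false)) + ((7 + 4) - 3)) < 7) else true)
step 3: [delta@0.0] (if (8 == 7) then (((if (if true then true else true) then (if true then 4 else 9) else ((\u.8) false)) + ((7 + 4) - 3)) < 7) else true)
step 4: [delta@0] (if false then (((if (if true then true else true) then (if true then 4 else 9) else ((\u.8) false)) + ((7 + 4) - 3)) < 7) else true)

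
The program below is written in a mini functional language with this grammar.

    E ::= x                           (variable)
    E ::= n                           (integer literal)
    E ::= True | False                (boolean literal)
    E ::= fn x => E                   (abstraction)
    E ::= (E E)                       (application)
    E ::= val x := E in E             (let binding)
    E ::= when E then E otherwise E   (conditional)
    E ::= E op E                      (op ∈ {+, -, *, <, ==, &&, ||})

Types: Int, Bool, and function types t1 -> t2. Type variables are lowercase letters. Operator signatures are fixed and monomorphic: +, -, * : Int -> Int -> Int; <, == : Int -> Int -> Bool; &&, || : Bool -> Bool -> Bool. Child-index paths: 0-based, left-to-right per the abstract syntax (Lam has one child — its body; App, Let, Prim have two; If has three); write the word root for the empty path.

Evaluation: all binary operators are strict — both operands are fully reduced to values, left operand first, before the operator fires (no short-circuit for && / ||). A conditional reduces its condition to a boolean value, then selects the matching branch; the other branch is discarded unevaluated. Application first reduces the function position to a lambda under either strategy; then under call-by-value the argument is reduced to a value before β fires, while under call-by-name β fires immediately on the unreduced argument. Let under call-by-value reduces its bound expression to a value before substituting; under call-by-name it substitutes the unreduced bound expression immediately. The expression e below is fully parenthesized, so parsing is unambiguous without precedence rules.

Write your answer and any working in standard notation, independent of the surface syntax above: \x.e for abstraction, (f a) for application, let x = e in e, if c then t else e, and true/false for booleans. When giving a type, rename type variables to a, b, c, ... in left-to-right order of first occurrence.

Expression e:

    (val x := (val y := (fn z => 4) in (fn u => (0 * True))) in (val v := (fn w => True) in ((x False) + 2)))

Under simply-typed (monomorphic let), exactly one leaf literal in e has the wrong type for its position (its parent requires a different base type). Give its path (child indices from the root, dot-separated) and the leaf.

Working:
\z._ : a -> Int
let y : a -> Int
  unify Int ~ Int
  unify Bool ~ Int
  FAIL: mismatch Bool ~ Int

Answer: 0.1.0.1 : true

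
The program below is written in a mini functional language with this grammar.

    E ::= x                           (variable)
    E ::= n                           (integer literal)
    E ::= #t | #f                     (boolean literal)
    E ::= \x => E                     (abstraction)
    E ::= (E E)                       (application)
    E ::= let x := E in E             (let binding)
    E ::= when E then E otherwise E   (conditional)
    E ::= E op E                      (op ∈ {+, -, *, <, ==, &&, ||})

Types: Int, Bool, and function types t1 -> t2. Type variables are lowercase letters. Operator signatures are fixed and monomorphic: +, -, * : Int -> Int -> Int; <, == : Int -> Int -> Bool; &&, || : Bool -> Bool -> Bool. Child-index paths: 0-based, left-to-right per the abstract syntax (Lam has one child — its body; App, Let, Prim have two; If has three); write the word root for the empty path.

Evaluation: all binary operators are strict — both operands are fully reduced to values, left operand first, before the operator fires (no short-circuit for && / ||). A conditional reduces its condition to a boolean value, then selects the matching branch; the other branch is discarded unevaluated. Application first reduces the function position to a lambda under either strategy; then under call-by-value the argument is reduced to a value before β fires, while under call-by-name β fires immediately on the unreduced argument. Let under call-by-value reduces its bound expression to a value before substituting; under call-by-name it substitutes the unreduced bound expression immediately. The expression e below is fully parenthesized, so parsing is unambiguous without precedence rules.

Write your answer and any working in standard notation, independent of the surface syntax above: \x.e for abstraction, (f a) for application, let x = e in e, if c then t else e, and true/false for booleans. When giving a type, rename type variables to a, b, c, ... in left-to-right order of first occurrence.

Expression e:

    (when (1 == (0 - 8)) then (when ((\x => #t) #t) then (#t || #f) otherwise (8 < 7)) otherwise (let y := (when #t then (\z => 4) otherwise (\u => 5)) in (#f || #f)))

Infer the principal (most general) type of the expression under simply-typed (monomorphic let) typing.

Derivation:
  unify Int ~ Int
  unify Int ~ Int
  unify Int ~ Int
  unify Int ~ Int
  unify Bool ~ Bool
\x._ : a -> Bool
  unify a -> Bool ~ Bool -> b
  unify a ~ Bool
  unify Bool ~ b
_ _ : Bool
  unify Bool ~ Bool
  unify Bool ~ Bool
  unify Bool ~ Bool
  unify Int ~ Int
  unify Int ~ Int
  unify Bool ~ Bool
  unify Bool ~ Bool
\z._ : c -> Int
\u._ : d -> Int
  unify c -> Int ~ d -> Int
  unify c ~ d
  unify Int ~ Int
let y : d -> Int
  unify Bool ~ Bool
  unify Bool ~ Bool
  unify Bool ~ Bool

Answer: Bool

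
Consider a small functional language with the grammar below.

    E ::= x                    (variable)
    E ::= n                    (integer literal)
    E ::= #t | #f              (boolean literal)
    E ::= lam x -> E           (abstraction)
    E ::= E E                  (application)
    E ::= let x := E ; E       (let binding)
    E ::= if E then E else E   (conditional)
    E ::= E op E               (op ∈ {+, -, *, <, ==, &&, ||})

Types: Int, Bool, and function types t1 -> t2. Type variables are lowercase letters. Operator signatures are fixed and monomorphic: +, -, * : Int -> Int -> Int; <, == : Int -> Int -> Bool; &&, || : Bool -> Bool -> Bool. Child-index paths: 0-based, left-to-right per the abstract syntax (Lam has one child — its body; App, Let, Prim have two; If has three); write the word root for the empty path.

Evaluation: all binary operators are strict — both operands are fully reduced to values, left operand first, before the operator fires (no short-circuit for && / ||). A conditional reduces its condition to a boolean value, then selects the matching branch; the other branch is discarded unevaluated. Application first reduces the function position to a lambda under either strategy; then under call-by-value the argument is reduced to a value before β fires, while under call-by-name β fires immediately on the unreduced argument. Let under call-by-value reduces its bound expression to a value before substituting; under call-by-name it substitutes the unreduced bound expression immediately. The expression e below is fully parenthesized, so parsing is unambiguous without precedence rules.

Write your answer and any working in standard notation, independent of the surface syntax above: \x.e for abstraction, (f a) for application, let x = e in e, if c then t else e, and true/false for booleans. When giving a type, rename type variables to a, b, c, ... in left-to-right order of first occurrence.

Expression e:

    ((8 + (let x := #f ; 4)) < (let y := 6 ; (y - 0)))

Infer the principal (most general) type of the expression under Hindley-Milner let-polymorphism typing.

Answer: Bool

Working:
  unify Int ~ Int
let x : Bool
  unify Int ~ Int
  unify Int ~ Int
let y : Int
y : Int
  unify Int ~ Int
  unify Int ~ Int
  unify Int ~ Int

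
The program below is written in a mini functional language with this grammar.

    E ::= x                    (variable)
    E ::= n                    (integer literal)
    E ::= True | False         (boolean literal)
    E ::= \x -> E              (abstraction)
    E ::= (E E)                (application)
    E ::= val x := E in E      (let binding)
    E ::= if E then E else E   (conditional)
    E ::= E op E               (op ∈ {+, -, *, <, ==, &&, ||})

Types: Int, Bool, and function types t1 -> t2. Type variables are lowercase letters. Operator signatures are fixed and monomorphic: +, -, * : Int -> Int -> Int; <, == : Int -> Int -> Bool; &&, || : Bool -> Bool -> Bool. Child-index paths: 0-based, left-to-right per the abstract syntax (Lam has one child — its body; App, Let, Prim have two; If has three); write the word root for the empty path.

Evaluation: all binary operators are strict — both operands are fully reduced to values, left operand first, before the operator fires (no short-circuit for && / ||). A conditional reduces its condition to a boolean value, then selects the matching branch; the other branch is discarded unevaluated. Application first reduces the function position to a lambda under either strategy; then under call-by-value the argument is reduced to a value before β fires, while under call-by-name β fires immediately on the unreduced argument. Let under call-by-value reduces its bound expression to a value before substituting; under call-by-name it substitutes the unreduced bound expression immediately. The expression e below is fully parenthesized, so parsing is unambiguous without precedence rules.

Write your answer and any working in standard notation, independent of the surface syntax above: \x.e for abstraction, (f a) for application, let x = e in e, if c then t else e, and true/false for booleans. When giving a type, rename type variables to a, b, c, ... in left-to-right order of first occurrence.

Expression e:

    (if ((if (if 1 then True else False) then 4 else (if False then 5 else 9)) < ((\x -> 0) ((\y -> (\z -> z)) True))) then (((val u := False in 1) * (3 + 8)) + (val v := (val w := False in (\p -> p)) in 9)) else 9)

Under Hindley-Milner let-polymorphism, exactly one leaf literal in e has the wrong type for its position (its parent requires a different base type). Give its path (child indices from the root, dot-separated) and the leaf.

Trace:
  unify Int ~ Bool
  FAIL: mismatch Int ~ Bool

Answer: 0.0.0.0 : 1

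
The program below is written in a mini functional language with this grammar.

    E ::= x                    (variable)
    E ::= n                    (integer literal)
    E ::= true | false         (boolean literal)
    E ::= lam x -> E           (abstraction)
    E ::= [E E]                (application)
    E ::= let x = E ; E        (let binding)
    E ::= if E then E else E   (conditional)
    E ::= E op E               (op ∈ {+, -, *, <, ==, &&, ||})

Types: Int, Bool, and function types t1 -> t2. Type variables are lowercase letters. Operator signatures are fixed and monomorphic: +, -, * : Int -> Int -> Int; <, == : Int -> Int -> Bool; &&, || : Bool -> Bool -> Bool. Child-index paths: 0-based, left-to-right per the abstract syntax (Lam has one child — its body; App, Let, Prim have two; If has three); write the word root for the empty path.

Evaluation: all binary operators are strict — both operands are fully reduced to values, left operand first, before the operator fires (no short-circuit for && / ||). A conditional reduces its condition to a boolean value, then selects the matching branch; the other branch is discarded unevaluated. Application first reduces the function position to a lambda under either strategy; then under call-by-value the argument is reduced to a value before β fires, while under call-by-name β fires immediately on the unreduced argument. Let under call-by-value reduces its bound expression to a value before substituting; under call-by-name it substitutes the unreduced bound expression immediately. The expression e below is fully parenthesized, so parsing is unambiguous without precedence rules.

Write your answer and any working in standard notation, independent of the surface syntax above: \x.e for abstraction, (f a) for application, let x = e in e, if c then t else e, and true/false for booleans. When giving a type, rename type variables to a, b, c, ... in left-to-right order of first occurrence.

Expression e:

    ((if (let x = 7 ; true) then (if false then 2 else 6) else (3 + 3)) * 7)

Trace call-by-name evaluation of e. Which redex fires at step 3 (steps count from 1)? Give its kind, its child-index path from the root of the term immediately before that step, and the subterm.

Answer: if at 0 : (if false then 2 else 6)

Working:
step 0: ((if (let x = 7 in true) then (if false then 2 else 6) else (3 + 3)) * 7)
step 1: [let@0.0] ((if true then (if false then 2 else 6) else (3 + 3)) * 7)
step 2: [if@0] ((if false then 2 else 6) * 7)
step 3: [if@0] (6 * 7)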